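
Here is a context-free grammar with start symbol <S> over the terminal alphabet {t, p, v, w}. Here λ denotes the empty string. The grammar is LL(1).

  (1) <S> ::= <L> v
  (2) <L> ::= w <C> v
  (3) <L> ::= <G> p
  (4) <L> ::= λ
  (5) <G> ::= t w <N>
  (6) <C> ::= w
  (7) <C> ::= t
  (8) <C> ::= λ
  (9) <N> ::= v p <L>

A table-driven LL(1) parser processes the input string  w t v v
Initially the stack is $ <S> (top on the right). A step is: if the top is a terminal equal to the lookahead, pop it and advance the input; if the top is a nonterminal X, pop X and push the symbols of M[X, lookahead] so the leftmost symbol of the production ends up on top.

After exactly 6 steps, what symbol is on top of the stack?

step 1: stack=$ <S>  input=w t v v $  — expand <S> ::= <L> v
step 2: stack=$ v <L>  input=w t v v $  — expand <L> ::= w <C> v
step 3: stack=$ v v <C> w  input=w t v v $  — match w
step 4: stack=$ v v <C>  input=t v v $  — expand <C> ::= t
step 5: stack=$ v v t  input=t v v $  — match t
step 6: stack=$ v v  input=v v $  — match v
Stack after step 6: $ v (top = v).

v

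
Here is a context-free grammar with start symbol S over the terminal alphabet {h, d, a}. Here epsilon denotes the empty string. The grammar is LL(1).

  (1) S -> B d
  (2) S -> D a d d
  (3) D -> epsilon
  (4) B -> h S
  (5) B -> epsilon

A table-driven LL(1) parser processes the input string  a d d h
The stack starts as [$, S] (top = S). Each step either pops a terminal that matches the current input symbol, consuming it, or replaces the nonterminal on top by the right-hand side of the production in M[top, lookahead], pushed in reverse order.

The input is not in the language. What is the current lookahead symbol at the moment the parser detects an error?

step 1: stack=$ S  input=a d d h $  — expand S -> D a d d
step 2: stack=$ d d a D  input=a d d h $  — expand D -> epsilon
step 3: stack=$ d d a  input=a d d h $  — match a
step 4: stack=$ d d  input=d d h $  — match d
step 5: stack=$ d  input=d h $  — match d
step 6: stack=$  input=h $  — error: stack empty but input remains

h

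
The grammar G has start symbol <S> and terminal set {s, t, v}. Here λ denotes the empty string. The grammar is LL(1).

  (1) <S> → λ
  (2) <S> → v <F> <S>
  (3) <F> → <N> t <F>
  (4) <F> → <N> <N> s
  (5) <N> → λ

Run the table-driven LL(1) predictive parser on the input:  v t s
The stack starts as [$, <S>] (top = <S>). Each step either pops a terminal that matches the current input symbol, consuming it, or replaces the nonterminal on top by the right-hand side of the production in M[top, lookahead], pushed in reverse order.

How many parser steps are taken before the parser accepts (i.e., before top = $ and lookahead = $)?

10

      Stack            Input    Action
   1  $ <S>            v t s $  expand <S> → v <F> <S>
   2  $ <S> <F> v      v t s $  match v
   3  $ <S> <F>        t s $    expand <F> → <N> t <F>
   4  $ <S> <F> t <N>  t s $    expand <N> → λ
   5  $ <S> <F> t      t s $    match t
   6  $ <S> <F>        s $      expand <F> → <N> <N> s
   7  $ <S> s <N> <N>  s $      expand <N> → λ
   8  $ <S> s <N>      s $      expand <N> → λ
   9  $ <S> s          s $      match s
  10  $ <S>            $        expand <S> → λ
Accept reached after 10 steps.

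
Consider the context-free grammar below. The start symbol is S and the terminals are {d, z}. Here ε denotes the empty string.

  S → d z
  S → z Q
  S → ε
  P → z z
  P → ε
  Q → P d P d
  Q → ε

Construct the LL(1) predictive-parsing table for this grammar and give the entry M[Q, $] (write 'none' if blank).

Q → ε

FIRST(S): from S→d z we get {d}; from S→z Q we get {z}; from S→ε we get {ε}. So FIRST(S) = {ε, d, z}.
FIRST(P): from P→z z we get {z}; from P→ε we get {ε}. So FIRST(P) = {ε, z}.
FIRST(Q): from Q→P d P d we get {d, z}; from Q→ε we get {ε}. So FIRST(Q) = {ε, d, z}.
FOLLOW(S) includes $ since S is the start symbol.
FOLLOW(S): S appears on no right-hand side. Thus FOLLOW(S) = {$}.
FOLLOW(Q): in S→z Q, the suffix after Q is empty, so FOLLOW(Q) ⊇ FOLLOW(S) = {$}. Thus FOLLOW(Q) = {$}.
For Q → P d P d: FIRST(P d P d) = {d, z}, so it goes in M[Q, t] for t ∈ {d, z}.
For Q → ε: FIRST(ε) = {ε}, so it goes in M[Q, t] for t ∈ {}; since ε ∈ FIRST, also for every t ∈ FOLLOW(Q) = {$}.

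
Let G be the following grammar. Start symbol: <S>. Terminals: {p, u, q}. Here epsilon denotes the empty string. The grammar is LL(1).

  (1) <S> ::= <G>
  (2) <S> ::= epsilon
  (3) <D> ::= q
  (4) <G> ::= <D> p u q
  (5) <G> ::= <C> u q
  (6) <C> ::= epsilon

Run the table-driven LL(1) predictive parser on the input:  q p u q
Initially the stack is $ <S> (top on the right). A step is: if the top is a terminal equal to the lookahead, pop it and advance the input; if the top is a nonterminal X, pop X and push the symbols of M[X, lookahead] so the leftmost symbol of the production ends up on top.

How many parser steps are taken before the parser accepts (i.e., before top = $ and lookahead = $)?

7

step 1: stack=$ <S>  input=q p u q $  — expand <S> ::= <G>
step 2: stack=$ <G>  input=q p u q $  — expand <G> ::= <D> p u q
step 3: stack=$ q u p <D>  input=q p u q $  — expand <D> ::= q
step 4: stack=$ q u p q  input=q p u q $  — match q
step 5: stack=$ q u p  input=p u q $  — match p
step 6: stack=$ q u  input=u q $  — match u
step 7: stack=$ q  input=q $  — match q
Accept reached after 7 steps.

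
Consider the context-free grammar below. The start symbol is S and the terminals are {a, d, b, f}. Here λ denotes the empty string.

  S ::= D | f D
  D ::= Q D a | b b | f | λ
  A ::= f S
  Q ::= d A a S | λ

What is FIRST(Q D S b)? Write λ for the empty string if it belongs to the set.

{a, b, d, f}

FIRST(A): from A::=f S we get {f}. So FIRST(A) = {f}.
FIRST(Q): from Q::=d A a S we get {d}; from Q::=λ we get {λ}. So FIRST(Q) = {λ, d}.
FIRST(D): from D::=Q D a we get {a, b, d, f}; from D::=b b we get {b}; from D::=f we get {f}; from D::=λ we get {λ}. So FIRST(D) = {λ, a, b, d, f}.
FIRST(S): from S::=D we get {λ, a, b, d, f}; from S::=f D we get {f}. So FIRST(S) = {λ, a, b, d, f}.
FIRST(Q D S b): take FIRST of each symbol in turn, carrying on past any symbol whose FIRST contains λ; result {a, b, d, f}.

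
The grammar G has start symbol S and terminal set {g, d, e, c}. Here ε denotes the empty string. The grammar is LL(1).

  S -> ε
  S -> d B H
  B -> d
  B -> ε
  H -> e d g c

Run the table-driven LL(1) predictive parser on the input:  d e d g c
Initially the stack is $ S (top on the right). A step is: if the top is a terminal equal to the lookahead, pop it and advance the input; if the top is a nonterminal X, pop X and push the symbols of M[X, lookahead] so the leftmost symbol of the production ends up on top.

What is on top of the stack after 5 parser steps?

step 1: stack=$ S  input=d e d g c $  — expand S -> d B H
step 2: stack=$ H B d  input=d e d g c $  — match d
step 3: stack=$ H B  input=e d g c $  — expand B -> ε
step 4: stack=$ H  input=e d g c $  — expand H -> e d g c
step 5: stack=$ c g d e  input=e d g c $  — match e
Stack after step 5: $ c g d (top = d).

d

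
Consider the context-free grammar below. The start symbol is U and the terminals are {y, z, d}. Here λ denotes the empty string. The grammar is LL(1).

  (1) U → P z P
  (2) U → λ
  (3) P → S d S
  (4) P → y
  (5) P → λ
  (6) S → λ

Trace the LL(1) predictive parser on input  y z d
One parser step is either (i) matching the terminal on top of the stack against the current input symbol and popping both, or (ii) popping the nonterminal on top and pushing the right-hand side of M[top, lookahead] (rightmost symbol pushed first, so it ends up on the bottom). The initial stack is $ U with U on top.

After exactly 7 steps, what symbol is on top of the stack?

S

     Stack    Input    Action
  1  $ U      y z d $  expand U → P z P
  2  $ P z P  y z d $  expand P → y
  3  $ P z y  y z d $  match y
  4  $ P z    z d $    match z
  5  $ P      d $      expand P → S d S
  6  $ S d S  d $      expand S → λ
  7  $ S d    d $      match d
Stack after step 7: $ S (top = S).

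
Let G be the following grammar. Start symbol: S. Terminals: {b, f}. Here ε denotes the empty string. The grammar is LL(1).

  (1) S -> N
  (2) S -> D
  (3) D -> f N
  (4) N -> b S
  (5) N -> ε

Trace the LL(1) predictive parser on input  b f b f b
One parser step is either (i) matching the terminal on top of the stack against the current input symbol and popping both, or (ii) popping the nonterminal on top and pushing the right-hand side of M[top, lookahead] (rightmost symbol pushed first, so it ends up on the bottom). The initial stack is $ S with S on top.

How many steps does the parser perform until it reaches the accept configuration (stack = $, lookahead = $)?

      Stack  Input        Action
   1  $ S    b f b f b $  expand S -> N
   2  $ N    b f b f b $  expand N -> b S
   3  $ S b  b f b f b $  match b
   4  $ S    f b f b $    expand S -> D
   5  $ D    f b f b $    expand D -> f N
   6  $ N f  f b f b $    match f
   7  $ N    b f b $      expand N -> b S
   8  $ S b  b f b $      match b
   9  $ S    f b $        expand S -> D
  10  $ D    f b $        expand D -> f N
  11  $ N f  f b $        match f
  12  $ N    b $          expand N -> b S
  13  $ S b  b $          match b
  14  $ S    $            expand S -> N
  15  $ N    $            expand N -> ε
Accept reached after 15 steps.

15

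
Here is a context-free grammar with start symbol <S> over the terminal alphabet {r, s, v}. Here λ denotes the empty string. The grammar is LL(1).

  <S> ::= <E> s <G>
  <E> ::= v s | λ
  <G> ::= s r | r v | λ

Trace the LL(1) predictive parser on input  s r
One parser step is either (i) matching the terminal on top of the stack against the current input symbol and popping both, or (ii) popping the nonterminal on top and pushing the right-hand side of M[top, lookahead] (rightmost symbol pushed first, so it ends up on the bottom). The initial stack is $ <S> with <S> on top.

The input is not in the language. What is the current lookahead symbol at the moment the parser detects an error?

$

     Stack        Input  Action
  1  $ <S>        s r $  expand <S> ::= <E> s <G>
  2  $ <G> s <E>  s r $  expand <E> ::= λ
  3  $ <G> s      s r $  match s
  4  $ <G>        r $    expand <G> ::= r v
  5  $ v r        r $    match r
  6  $ v          $      error: top is terminal v but lookahead is $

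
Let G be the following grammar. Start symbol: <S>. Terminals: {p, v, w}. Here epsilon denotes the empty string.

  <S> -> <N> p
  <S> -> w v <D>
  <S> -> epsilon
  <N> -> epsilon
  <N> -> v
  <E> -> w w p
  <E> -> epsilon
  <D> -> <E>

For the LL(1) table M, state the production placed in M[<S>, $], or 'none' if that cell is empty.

FIRST(<N>) = {epsilon, v}
FIRST(<E>) = {epsilon, w}
FIRST(<S>) = {epsilon, p, v, w}  (via <N> p)
FIRST(<D>) = {epsilon, w}  (via <E>)
FOLLOW(<S>) includes $ since <S> is the start symbol.
FOLLOW(<S>): <S> appears on no right-hand side. Thus FOLLOW(<S>) = {$}.
For <S> -> <N> p: FIRST(<N> p) = {p, v}, so it goes in M[<S>, t] for t ∈ {p, v}.
For <S> -> w v <D>: FIRST(w v <D>) = {w}, so it goes in M[<S>, t] for t ∈ {w}.
For <S> -> epsilon: FIRST(epsilon) = {epsilon}, so it goes in M[<S>, t] for t ∈ {}; since epsilon ∈ FIRST, also for every t ∈ FOLLOW(<S>) = {$}.

<S> -> epsilon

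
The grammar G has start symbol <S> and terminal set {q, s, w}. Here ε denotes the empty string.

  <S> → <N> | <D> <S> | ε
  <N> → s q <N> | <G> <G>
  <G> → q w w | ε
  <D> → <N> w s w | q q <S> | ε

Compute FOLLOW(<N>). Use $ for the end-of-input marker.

FIRST(<G>) = {ε, q}
FIRST(<N>) = {ε, q, s}  (via <G> <G>)
FIRST(<D>) = {ε, q, s, w}  (via <N> w s w)
FIRST(<S>) = {ε, q, s, w}  (via <N>, <D> <S>)
FOLLOW(<S>) includes $ since <S> is the start symbol.
FOLLOW(<S>): in <S>→<D> <S>, the suffix after <S> is empty (adds nothing new); in <D>→q q <S>, the suffix after <S> is empty, so FOLLOW(<S>) ⊇ FOLLOW(<D>) = {$, q, s, w}. Thus FOLLOW(<S>) = {$, q, s, w}.
FOLLOW(<N>): in <S>→<N>, the suffix after <N> is empty, so FOLLOW(<N>) ⊇ FOLLOW(<S>) = {$, q, s, w}; in <N>→s q <N>, the suffix after <N> is empty (adds nothing new); in <D>→<N> w s w, <N> is followed by w s w with FIRST {w}. Thus FOLLOW(<N>) = {$, q, s, w}.
FOLLOW(<G>): in <N>→<G> <G> (occurrence 1), <G> is followed by <G> with FIRST {ε, q}; in <N>→<G> <G> (occurrence 1), the suffix after <G> is nullable, so FOLLOW(<G>) ⊇ FOLLOW(<N>) = {$, q, s, w}; in <N>→<G> <G> (occurrence 2), the suffix after <G> is empty, so FOLLOW(<G>) ⊇ FOLLOW(<N>) = {$, q, s, w}. Thus FOLLOW(<G>) = {$, q, s, w}.
FOLLOW(<D>): in <S>→<D> <S>, <D> is followed by <S> with FIRST {ε, q, s, w}; in <S>→<D> <S>, the suffix after <D> is nullable, so FOLLOW(<D>) ⊇ FOLLOW(<S>) = {$, q, s, w}. Thus FOLLOW(<D>) = {$, q, s, w}.

{$, q, s, w}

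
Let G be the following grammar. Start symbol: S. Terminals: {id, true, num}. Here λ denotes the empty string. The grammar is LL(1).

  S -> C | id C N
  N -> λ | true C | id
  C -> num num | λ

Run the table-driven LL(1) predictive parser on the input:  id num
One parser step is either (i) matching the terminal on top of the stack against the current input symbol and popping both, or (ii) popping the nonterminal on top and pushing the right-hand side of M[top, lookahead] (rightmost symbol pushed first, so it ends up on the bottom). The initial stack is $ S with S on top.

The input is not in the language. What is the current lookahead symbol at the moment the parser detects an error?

$

step 1: stack=$ S  input=id num $  — expand S -> id C N
step 2: stack=$ N C id  input=id num $  — match id
step 3: stack=$ N C  input=num $  — expand C -> num num
step 4: stack=$ N num num  input=num $  — match num
step 5: stack=$ N num  input=$  — error: top is terminal num but lookahead is $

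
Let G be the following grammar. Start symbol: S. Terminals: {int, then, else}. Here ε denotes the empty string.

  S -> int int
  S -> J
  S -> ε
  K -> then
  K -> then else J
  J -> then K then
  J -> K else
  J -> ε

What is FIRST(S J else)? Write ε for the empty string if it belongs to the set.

{else, int, then}

FIRST(K) = {then}
FIRST(J) = {ε, then}  (via K else)
FIRST(S) = {ε, int, then}  (via J)
FIRST(S J else): take FIRST of each symbol in turn, carrying on past any symbol whose FIRST contains ε; result {else, int, then}.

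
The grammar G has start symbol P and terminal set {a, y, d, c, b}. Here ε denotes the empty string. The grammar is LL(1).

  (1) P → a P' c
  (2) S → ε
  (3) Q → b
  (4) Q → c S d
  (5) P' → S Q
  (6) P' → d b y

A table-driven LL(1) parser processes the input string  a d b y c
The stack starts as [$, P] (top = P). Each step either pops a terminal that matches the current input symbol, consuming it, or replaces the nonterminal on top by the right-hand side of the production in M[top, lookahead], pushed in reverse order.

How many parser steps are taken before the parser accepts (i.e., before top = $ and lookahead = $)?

7

step 1: stack=$ P  input=a d b y c $  — expand P → a P' c
step 2: stack=$ c P' a  input=a d b y c $  — match a
step 3: stack=$ c P'  input=d b y c $  — expand P' → d b y
step 4: stack=$ c y b d  input=d b y c $  — match d
step 5: stack=$ c y b  input=b y c $  — match b
step 6: stack=$ c y  input=y c $  — match y
step 7: stack=$ c  input=c $  — match c
Accept reached after 7 steps.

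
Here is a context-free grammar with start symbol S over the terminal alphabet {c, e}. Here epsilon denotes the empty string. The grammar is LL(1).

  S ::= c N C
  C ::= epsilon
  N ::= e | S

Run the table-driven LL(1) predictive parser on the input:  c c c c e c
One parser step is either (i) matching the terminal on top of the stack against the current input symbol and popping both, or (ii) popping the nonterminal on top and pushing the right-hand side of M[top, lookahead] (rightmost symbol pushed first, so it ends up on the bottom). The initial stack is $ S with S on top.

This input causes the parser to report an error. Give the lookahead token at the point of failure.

c

      Stack          Input          Action
   1  $ S            c c c c e c $  expand S ::= c N C
   2  $ C N c        c c c c e c $  match c
   3  $ C N          c c c e c $    expand N ::= S
   4  $ C S          c c c e c $    expand S ::= c N C
   5  $ C C N c      c c c e c $    match c
   6  $ C C N        c c e c $      expand N ::= S
   7  $ C C S        c c e c $      expand S ::= c N C
   8  $ C C C N c    c c e c $      match c
   9  $ C C C N      c e c $        expand N ::= S
  10  $ C C C S      c e c $        expand S ::= c N C
  11  $ C C C C N c  c e c $        match c
  12  $ C C C C N    e c $          expand N ::= e
  13  $ C C C C e    e c $          match e
  14  $ C C C C      c $            error: M[C, c] is empty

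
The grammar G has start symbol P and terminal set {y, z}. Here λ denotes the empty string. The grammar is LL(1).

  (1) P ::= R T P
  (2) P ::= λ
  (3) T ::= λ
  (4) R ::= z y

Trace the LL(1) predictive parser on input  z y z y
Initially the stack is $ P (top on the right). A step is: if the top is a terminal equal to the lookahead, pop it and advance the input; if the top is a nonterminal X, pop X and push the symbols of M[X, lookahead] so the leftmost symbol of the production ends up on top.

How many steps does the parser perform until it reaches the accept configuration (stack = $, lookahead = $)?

11

      Stack      Input      Action
   1  $ P        z y z y $  expand P ::= R T P
   2  $ P T R    z y z y $  expand R ::= z y
   3  $ P T y z  z y z y $  match z
   4  $ P T y    y z y $    match y
   5  $ P T      z y $      expand T ::= λ
   6  $ P        z y $      expand P ::= R T P
   7  $ P T R    z y $      expand R ::= z y
   8  $ P T y z  z y $      match z
   9  $ P T y    y $        match y
  10  $ P T      $          expand T ::= λ
  11  $ P        $          expand P ::= λ
Accept reached after 11 steps.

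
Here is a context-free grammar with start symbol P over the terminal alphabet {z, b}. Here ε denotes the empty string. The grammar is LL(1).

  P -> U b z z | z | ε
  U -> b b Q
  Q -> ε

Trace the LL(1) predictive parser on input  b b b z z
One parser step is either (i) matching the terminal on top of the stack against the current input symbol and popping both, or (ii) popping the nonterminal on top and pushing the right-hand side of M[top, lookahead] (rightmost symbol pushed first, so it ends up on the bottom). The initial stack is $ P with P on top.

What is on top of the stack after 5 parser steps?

step 1: stack=$ P  input=b b b z z $  — expand P -> U b z z
step 2: stack=$ z z b U  input=b b b z z $  — expand U -> b b Q
step 3: stack=$ z z b Q b b  input=b b b z z $  — match b
step 4: stack=$ z z b Q b  input=b b z z $  — match b
step 5: stack=$ z z b Q  input=b z z $  — expand Q -> ε
Stack after step 5: $ z z b (top = b).

b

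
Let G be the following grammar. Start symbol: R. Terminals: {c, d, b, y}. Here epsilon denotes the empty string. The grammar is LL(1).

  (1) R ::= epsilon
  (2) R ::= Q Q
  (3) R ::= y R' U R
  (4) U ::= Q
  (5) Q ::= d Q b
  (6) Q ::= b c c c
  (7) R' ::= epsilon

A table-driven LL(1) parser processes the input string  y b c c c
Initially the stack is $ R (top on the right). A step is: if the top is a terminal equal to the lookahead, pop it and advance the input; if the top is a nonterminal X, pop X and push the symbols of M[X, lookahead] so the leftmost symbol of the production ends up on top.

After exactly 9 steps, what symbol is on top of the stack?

R

step 1: stack=$ R  input=y b c c c $  — expand R ::= y R' U R
step 2: stack=$ R U R' y  input=y b c c c $  — match y
step 3: stack=$ R U R'  input=b c c c $  — expand R' ::= epsilon
step 4: stack=$ R U  input=b c c c $  — expand U ::= Q
step 5: stack=$ R Q  input=b c c c $  — expand Q ::= b c c c
step 6: stack=$ R c c c b  input=b c c c $  — match b
step 7: stack=$ R c c c  input=c c c $  — match c
step 8: stack=$ R c c  input=c c $  — match c
step 9: stack=$ R c  input=c $  — match c
Stack after step 9: $ R (top = R).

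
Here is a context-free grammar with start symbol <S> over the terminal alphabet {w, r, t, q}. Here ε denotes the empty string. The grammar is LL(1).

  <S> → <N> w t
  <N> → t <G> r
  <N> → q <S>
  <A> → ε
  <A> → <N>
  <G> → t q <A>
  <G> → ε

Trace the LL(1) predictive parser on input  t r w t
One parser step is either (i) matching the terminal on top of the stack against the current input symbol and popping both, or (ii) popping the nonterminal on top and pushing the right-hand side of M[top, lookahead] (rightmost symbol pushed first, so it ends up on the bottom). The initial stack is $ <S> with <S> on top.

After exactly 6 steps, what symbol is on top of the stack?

t

     Stack          Input      Action
  1  $ <S>          t r w t $  expand <S> → <N> w t
  2  $ t w <N>      t r w t $  expand <N> → t <G> r
  3  $ t w r <G> t  t r w t $  match t
  4  $ t w r <G>    r w t $    expand <G> → ε
  5  $ t w r        r w t $    match r
  6  $ t w          w t $      match w
Stack after step 6: $ t (top = t).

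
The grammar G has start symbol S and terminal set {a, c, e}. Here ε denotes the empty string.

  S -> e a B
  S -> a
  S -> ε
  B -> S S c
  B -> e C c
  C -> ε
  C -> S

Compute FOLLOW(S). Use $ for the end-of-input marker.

{$, a, c, e}

FIRST(S) = {ε, a, e}
FIRST(B) = {a, c, e}  (via S S c)
FIRST(C) = {ε, a, e}  (via S)
FOLLOW(S) includes $ since S is the start symbol.
FOLLOW(C): in B->e C c, C is followed by c with FIRST {c}. Thus FOLLOW(C) = {c}.
FOLLOW(S): in B->S S c (occurrence 1), S is followed by S c with FIRST {a, c, e}; in B->S S c (occurrence 2), S is followed by c with FIRST {c}; in C->S, the suffix after S is empty, so FOLLOW(S) ⊇ FOLLOW(C) = {c}. Thus FOLLOW(S) = {$, a, c, e}.
FOLLOW(B): in S->e a B, the suffix after B is empty, so FOLLOW(B) ⊇ FOLLOW(S) = {$, a, c, e}. Thus FOLLOW(B) = {$, a, c, e}.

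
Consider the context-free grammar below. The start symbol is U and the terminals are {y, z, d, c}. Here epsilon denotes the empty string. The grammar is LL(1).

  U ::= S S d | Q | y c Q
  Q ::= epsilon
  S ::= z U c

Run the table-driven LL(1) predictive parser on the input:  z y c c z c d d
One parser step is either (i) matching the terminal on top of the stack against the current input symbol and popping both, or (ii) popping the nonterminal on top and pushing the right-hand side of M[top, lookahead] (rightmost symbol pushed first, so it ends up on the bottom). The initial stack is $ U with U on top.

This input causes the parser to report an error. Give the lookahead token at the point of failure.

      Stack          Input              Action
   1  $ U            z y c c z c d d $  expand U ::= S S d
   2  $ d S S        z y c c z c d d $  expand S ::= z U c
   3  $ d S c U z    z y c c z c d d $  match z
   4  $ d S c U      y c c z c d d $    expand U ::= y c Q
   5  $ d S c Q c y  y c c z c d d $    match y
   6  $ d S c Q c    c c z c d d $      match c
   7  $ d S c Q      c z c d d $        expand Q ::= epsilon
   8  $ d S c        c z c d d $        match c
   9  $ d S          z c d d $          expand S ::= z U c
  10  $ d c U z      z c d d $          match z
  11  $ d c U        c d d $            expand U ::= Q
  12  $ d c Q        c d d $            expand Q ::= epsilon
  13  $ d c          c d d $            match c
  14  $ d            d d $              match d
  15  $              d $                error: stack empty but input remains

d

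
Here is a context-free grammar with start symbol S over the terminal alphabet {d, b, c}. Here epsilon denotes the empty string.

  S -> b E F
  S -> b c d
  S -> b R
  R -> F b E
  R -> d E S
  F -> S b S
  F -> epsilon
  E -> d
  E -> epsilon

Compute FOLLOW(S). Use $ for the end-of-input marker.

FIRST(S): from S->b E F we get {b}; from S->b c d we get {b}; from S->b R we get {b}. So FIRST(S) = {b}.
FIRST(E): from E->d we get {d}; from E->epsilon we get {epsilon}. So FIRST(E) = {epsilon, d}.
FIRST(F): from F->S b S we get {b}; from F->epsilon we get {epsilon}. So FIRST(F) = {epsilon, b}.
FIRST(R): from R->F b E we get {b}; from R->d E S we get {d}. So FIRST(R) = {b, d}.
FOLLOW(S) includes $ since S is the start symbol.
FOLLOW(S): in R->d E S, the suffix after S is empty, so FOLLOW(S) ⊇ FOLLOW(R) = {$, b}; in F->S b S (occurrence 1), S is followed by b S with FIRST {b}; in F->S b S (occurrence 2), the suffix after S is empty, so FOLLOW(S) ⊇ FOLLOW(F) = {$, b}. Thus FOLLOW(S) = {$, b}.
FOLLOW(R): in S->b R, the suffix after R is empty, so FOLLOW(R) ⊇ FOLLOW(S) = {$, b}. Thus FOLLOW(R) = {$, b}.
FOLLOW(F): in S->b E F, the suffix after F is empty, so FOLLOW(F) ⊇ FOLLOW(S) = {$, b}; in R->F b E, F is followed by b E with FIRST {b}. Thus FOLLOW(F) = {$, b}.
FOLLOW(E): in S->b E F, E is followed by F with FIRST {epsilon, b}; in S->b E F, the suffix after E is nullable, so FOLLOW(E) ⊇ FOLLOW(S) = {$, b}; in R->F b E, the suffix after E is empty, so FOLLOW(E) ⊇ FOLLOW(R) = {$, b}; in R->d E S, E is followed by S with FIRST {b}. Thus FOLLOW(E) = {$, b}.

{$, b}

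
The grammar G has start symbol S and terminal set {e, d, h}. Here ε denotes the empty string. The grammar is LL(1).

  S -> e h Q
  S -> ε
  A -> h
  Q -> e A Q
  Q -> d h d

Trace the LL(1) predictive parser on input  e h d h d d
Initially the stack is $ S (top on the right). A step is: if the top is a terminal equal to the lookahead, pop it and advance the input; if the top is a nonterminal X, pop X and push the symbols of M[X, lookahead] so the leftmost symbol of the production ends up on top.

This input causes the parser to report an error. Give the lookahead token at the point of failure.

step 1: stack=$ S  input=e h d h d d $  — expand S -> e h Q
step 2: stack=$ Q h e  input=e h d h d d $  — match e
step 3: stack=$ Q h  input=h d h d d $  — match h
step 4: stack=$ Q  input=d h d d $  — expand Q -> d h d
step 5: stack=$ d h d  input=d h d d $  — match d
step 6: stack=$ d h  input=h d d $  — match h
step 7: stack=$ d  input=d d $  — match d
step 8: stack=$  input=d $  — error: stack empty but input remains

d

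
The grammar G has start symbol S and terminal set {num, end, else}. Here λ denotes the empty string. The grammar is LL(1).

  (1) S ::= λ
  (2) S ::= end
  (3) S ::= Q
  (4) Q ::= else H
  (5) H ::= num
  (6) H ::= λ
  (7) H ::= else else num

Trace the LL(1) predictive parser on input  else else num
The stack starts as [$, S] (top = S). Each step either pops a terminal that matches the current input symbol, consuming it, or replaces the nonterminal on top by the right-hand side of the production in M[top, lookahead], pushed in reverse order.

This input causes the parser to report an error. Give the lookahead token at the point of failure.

     Stack            Input            Action
  1  $ S              else else num $  expand S ::= Q
  2  $ Q              else else num $  expand Q ::= else H
  3  $ H else         else else num $  match else
  4  $ H              else num $       expand H ::= else else num
  5  $ num else else  else num $       match else
  6  $ num else       num $            error: top is terminal else but lookahead is num

num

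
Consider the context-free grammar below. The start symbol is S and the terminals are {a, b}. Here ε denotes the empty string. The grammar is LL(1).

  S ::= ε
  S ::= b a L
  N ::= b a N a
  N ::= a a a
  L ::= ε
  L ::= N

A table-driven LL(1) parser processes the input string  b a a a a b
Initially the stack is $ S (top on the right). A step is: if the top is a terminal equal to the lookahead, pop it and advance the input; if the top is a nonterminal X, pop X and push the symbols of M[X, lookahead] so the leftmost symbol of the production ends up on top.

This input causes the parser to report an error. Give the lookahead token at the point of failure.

b

     Stack    Input          Action
  1  $ S      b a a a a b $  expand S ::= b a L
  2  $ L a b  b a a a a b $  match b
  3  $ L a    a a a a b $    match a
  4  $ L      a a a b $      expand L ::= N
  5  $ N      a a a b $      expand N ::= a a a
  6  $ a a a  a a a b $      match a
  7  $ a a    a a b $        match a
  8  $ a      a b $          match a
  9  $        b $            error: stack empty but input remains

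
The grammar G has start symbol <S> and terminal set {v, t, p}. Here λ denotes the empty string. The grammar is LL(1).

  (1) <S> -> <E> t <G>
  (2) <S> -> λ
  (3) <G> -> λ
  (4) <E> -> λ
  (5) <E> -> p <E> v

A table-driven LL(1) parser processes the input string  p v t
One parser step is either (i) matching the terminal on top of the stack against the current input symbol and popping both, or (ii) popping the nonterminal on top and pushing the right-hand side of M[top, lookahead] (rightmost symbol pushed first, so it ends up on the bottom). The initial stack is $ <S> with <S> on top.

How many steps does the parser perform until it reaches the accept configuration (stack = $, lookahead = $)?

7

     Stack            Input    Action
  1  $ <S>            p v t $  expand <S> -> <E> t <G>
  2  $ <G> t <E>      p v t $  expand <E> -> p <E> v
  3  $ <G> t v <E> p  p v t $  match p
  4  $ <G> t v <E>    v t $    expand <E> -> λ
  5  $ <G> t v        v t $    match v
  6  $ <G> t          t $      match t
  7  $ <G>            $        expand <G> -> λ
Accept reached after 7 steps.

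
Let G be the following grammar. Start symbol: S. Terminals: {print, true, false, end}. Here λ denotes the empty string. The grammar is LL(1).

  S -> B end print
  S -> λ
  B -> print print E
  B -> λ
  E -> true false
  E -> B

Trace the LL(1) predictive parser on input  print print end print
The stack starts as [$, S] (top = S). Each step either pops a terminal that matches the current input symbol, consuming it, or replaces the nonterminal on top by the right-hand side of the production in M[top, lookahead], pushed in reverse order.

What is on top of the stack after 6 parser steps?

     Stack                      Input                    Action
  1  $ S                        print print end print $  expand S -> B end print
  2  $ print end B              print print end print $  expand B -> print print E
  3  $ print end E print print  print print end print $  match print
  4  $ print end E print        print end print $        match print
  5  $ print end E              end print $              expand E -> B
  6  $ print end B              end print $              expand B -> λ
Stack after step 6: $ print end (top = end).

end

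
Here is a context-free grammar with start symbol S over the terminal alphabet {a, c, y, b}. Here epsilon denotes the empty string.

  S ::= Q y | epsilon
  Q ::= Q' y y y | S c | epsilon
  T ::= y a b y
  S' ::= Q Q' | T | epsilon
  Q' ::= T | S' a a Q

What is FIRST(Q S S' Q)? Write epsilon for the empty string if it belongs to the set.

{epsilon, a, c, y}

FIRST(T) = {y}
FIRST(S) = {epsilon, a, c, y}  (via Q y)
FIRST(Q) = {epsilon, a, c, y}  (via Q' y y y, S c)
FIRST(S') = {epsilon, a, c, y}  (via Q Q', T)
FIRST(Q') = {a, c, y}  (via T, S' a a Q)
FIRST(Q S S' Q): take FIRST of each symbol in turn, carrying on past any symbol whose FIRST contains epsilon; result {epsilon, a, c, y}.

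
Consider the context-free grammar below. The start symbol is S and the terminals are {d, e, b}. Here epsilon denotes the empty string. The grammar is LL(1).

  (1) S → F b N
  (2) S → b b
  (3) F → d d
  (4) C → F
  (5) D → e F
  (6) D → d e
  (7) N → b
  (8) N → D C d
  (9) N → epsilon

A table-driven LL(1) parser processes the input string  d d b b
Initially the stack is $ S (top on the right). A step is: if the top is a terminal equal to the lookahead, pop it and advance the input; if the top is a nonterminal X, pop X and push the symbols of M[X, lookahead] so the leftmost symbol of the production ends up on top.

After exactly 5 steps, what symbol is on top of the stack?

step 1: stack=$ S  input=d d b b $  — expand S → F b N
step 2: stack=$ N b F  input=d d b b $  — expand F → d d
step 3: stack=$ N b d d  input=d d b b $  — match d
step 4: stack=$ N b d  input=d b b $  — match d
step 5: stack=$ N b  input=b b $  — match b
Stack after step 5: $ N (top = N).

N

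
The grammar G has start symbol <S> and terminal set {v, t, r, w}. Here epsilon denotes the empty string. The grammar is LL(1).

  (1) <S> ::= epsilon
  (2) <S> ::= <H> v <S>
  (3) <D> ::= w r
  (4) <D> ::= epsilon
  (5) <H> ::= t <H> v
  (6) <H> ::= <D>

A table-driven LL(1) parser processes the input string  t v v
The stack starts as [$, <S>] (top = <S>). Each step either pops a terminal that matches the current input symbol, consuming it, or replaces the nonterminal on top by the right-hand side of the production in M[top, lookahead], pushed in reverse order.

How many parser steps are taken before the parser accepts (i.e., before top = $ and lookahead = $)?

8

step 1: stack=$ <S>  input=t v v $  — expand <S> ::= <H> v <S>
step 2: stack=$ <S> v <H>  input=t v v $  — expand <H> ::= t <H> v
step 3: stack=$ <S> v v <H> t  input=t v v $  — match t
step 4: stack=$ <S> v v <H>  input=v v $  — expand <H> ::= <D>
step 5: stack=$ <S> v v <D>  input=v v $  — expand <D> ::= epsilon
step 6: stack=$ <S> v v  input=v v $  — match v
step 7: stack=$ <S> v  input=v $  — match v
step 8: stack=$ <S>  input=$  — expand <S> ::= epsilon
Accept reached after 8 steps.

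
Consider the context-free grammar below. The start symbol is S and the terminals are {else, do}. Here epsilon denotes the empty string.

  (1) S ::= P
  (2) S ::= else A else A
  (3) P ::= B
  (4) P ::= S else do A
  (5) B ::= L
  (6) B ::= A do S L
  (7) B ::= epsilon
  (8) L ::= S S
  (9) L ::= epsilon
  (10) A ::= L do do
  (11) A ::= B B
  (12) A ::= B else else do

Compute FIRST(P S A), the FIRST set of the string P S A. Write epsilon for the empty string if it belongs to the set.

FIRST(S): from S::=P we get {epsilon, do, else}; from S::=else A else A we get {else}. So FIRST(S) = {epsilon, do, else}.
FIRST(L): from L::=S S we get {epsilon, do, else}; from L::=epsilon we get {epsilon}. So FIRST(L) = {epsilon, do, else}.
FIRST(P): from P::=B we get {epsilon, do, else}; from P::=S else do A we get {do, else}. So FIRST(P) = {epsilon, do, else}.
FIRST(B): from B::=L we get {epsilon, do, else}; from B::=A do S L we get {do, else}; from B::=epsilon we get {epsilon}. So FIRST(B) = {epsilon, do, else}.
FIRST(A): from A::=L do do we get {do, else}; from A::=B B we get {epsilon, do, else}; from A::=B else else do we get {do, else}. So FIRST(A) = {epsilon, do, else}.
FIRST(P S A): take FIRST of each symbol in turn, carrying on past any symbol whose FIRST contains epsilon; result {epsilon, do, else}.

{epsilon, do, else}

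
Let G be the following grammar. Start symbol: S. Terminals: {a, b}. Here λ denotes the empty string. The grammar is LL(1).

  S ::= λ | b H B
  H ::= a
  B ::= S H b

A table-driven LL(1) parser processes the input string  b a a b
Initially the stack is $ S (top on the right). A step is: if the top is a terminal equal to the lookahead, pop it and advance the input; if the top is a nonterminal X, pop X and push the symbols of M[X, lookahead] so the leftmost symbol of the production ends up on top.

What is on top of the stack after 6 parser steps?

H

step 1: stack=$ S  input=b a a b $  — expand S ::= b H B
step 2: stack=$ B H b  input=b a a b $  — match b
step 3: stack=$ B H  input=a a b $  — expand H ::= a
step 4: stack=$ B a  input=a a b $  — match a
step 5: stack=$ B  input=a b $  — expand B ::= S H b
step 6: stack=$ b H S  input=a b $  — expand S ::= λ
Stack after step 6: $ b H (top = H).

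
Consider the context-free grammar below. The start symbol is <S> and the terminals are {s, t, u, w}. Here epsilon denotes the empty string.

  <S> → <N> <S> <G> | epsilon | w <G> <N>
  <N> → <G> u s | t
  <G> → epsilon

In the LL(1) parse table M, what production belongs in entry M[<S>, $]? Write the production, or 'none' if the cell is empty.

FIRST(<G>) = {epsilon}
FIRST(<N>) = {t, u}  (via <G> u s)
FIRST(<S>) = {epsilon, t, u, w}  (via <N> <S> <G>)
FOLLOW(<S>) includes $ since <S> is the start symbol.
FOLLOW(<S>): in <S>→<N> <S> <G>, <S> is followed by <G> with FIRST {epsilon}; in <S>→<N> <S> <G>, the suffix after <S> is nullable (adds nothing new). Thus FOLLOW(<S>) = {$}.
For <S> → <N> <S> <G>: FIRST(<N> <S> <G>) = {t, u}, so it goes in M[<S>, t] for t ∈ {t, u}.
For <S> → epsilon: FIRST(epsilon) = {epsilon}, so it goes in M[<S>, t] for t ∈ {}; since epsilon ∈ FIRST, also for every t ∈ FOLLOW(<S>) = {$}.
For <S> → w <G> <N>: FIRST(w <G> <N>) = {w}, so it goes in M[<S>, t] for t ∈ {w}.

<S> → epsilon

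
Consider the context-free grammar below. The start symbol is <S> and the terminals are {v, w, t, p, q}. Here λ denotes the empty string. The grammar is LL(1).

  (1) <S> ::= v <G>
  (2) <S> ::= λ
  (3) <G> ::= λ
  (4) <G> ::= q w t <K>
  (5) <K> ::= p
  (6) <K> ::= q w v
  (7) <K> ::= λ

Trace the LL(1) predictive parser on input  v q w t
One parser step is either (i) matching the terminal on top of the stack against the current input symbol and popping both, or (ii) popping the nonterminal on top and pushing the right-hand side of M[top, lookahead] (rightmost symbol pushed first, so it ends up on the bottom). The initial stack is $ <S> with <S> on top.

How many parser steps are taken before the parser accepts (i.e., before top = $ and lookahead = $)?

7

step 1: stack=$ <S>  input=v q w t $  — expand <S> ::= v <G>
step 2: stack=$ <G> v  input=v q w t $  — match v
step 3: stack=$ <G>  input=q w t $  — expand <G> ::= q w t <K>
step 4: stack=$ <K> t w q  input=q w t $  — match q
step 5: stack=$ <K> t w  input=w t $  — match w
step 6: stack=$ <K> t  input=t $  — match t
step 7: stack=$ <K>  input=$  — expand <K> ::= λ
Accept reached after 7 steps.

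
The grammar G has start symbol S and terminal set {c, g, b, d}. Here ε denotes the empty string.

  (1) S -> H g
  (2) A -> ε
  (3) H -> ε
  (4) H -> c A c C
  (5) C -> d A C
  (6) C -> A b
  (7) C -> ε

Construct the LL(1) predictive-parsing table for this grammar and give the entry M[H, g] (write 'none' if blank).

H -> ε

FIRST(A) = {ε}
FIRST(H) = {ε, c}
FIRST(S) = {c, g}  (via H g)
FIRST(C) = {ε, b, d}  (via A b)
FOLLOW(S) includes $ since S is the start symbol.
FOLLOW(H): in S->H g, H is followed by g with FIRST {g}. Thus FOLLOW(H) = {g}.
For H -> ε: FIRST(ε) = {ε}, so it goes in M[H, t] for t ∈ {}; since ε ∈ FIRST, also for every t ∈ FOLLOW(H) = {g}.
For H -> c A c C: FIRST(c A c C) = {c}, so it goes in M[H, t] for t ∈ {c}.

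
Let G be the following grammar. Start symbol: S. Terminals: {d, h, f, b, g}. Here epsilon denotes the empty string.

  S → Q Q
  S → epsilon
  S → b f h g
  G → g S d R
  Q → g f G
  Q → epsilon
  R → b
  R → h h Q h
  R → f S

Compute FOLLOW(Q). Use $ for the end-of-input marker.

FIRST(G): from G→g S d R we get {g}. So FIRST(G) = {g}.
FIRST(Q): from Q→g f G we get {g}; from Q→epsilon we get {epsilon}. So FIRST(Q) = {epsilon, g}.
FIRST(R): from R→b we get {b}; from R→h h Q h we get {h}; from R→f S we get {f}. So FIRST(R) = {b, f, h}.
FIRST(S): from S→Q Q we get {epsilon, g}; from S→epsilon we get {epsilon}; from S→b f h g we get {b}. So FIRST(S) = {epsilon, b, g}.
FOLLOW(S) includes $ since S is the start symbol.
FOLLOW(S): in G→g S d R, S is followed by d R with FIRST {d}; in R→f S, the suffix after S is empty, so FOLLOW(S) ⊇ FOLLOW(R) = {$, d, g, h}. Thus FOLLOW(S) = {$, d, g, h}.
FOLLOW(Q): in S→Q Q (occurrence 1), Q is followed by Q with FIRST {epsilon, g}; in S→Q Q (occurrence 1), the suffix after Q is nullable, so FOLLOW(Q) ⊇ FOLLOW(S) = {$, d, g, h}; in S→Q Q (occurrence 2), the suffix after Q is empty, so FOLLOW(Q) ⊇ FOLLOW(S) = {$, d, g, h}; in R→h h Q h, Q is followed by h with FIRST {h}. Thus FOLLOW(Q) = {$, d, g, h}.
FOLLOW(G): in Q→g f G, the suffix after G is empty, so FOLLOW(G) ⊇ FOLLOW(Q) = {$, d, g, h}. Thus FOLLOW(G) = {$, d, g, h}.
FOLLOW(R): in G→g S d R, the suffix after R is empty, so FOLLOW(R) ⊇ FOLLOW(G) = {$, d, g, h}. Thus FOLLOW(R) = {$, d, g, h}.

{$, d, g, h}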